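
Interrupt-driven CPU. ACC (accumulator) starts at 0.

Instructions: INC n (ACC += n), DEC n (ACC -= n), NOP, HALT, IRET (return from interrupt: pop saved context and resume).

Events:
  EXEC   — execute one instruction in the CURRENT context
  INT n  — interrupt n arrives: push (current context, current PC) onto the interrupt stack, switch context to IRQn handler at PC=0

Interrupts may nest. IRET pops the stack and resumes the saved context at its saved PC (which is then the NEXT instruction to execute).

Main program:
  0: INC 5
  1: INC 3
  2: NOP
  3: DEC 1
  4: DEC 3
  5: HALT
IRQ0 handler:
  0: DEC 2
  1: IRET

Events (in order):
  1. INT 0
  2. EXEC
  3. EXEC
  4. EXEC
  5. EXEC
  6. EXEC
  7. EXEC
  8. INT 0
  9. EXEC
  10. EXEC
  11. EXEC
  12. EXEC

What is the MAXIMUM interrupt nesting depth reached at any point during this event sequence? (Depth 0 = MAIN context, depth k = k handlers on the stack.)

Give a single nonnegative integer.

Event 1 (INT 0): INT 0 arrives: push (MAIN, PC=0), enter IRQ0 at PC=0 (depth now 1) [depth=1]
Event 2 (EXEC): [IRQ0] PC=0: DEC 2 -> ACC=-2 [depth=1]
Event 3 (EXEC): [IRQ0] PC=1: IRET -> resume MAIN at PC=0 (depth now 0) [depth=0]
Event 4 (EXEC): [MAIN] PC=0: INC 5 -> ACC=3 [depth=0]
Event 5 (EXEC): [MAIN] PC=1: INC 3 -> ACC=6 [depth=0]
Event 6 (EXEC): [MAIN] PC=2: NOP [depth=0]
Event 7 (EXEC): [MAIN] PC=3: DEC 1 -> ACC=5 [depth=0]
Event 8 (INT 0): INT 0 arrives: push (MAIN, PC=4), enter IRQ0 at PC=0 (depth now 1) [depth=1]
Event 9 (EXEC): [IRQ0] PC=0: DEC 2 -> ACC=3 [depth=1]
Event 10 (EXEC): [IRQ0] PC=1: IRET -> resume MAIN at PC=4 (depth now 0) [depth=0]
Event 11 (EXEC): [MAIN] PC=4: DEC 3 -> ACC=0 [depth=0]
Event 12 (EXEC): [MAIN] PC=5: HALT [depth=0]
Max depth observed: 1

Answer: 1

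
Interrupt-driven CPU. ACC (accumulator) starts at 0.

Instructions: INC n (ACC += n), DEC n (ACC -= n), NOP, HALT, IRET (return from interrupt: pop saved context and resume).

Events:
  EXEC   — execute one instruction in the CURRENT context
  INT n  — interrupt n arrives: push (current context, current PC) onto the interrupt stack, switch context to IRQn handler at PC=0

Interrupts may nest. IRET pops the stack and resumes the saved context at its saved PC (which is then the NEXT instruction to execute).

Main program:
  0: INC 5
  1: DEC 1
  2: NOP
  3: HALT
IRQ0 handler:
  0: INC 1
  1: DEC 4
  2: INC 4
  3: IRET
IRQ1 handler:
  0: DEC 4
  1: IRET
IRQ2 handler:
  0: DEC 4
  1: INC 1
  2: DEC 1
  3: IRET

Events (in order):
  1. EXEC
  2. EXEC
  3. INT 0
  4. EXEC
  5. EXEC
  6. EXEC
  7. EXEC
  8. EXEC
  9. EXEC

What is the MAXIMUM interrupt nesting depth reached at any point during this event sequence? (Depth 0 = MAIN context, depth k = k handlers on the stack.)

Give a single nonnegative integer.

Answer: 1

Derivation:
Event 1 (EXEC): [MAIN] PC=0: INC 5 -> ACC=5 [depth=0]
Event 2 (EXEC): [MAIN] PC=1: DEC 1 -> ACC=4 [depth=0]
Event 3 (INT 0): INT 0 arrives: push (MAIN, PC=2), enter IRQ0 at PC=0 (depth now 1) [depth=1]
Event 4 (EXEC): [IRQ0] PC=0: INC 1 -> ACC=5 [depth=1]
Event 5 (EXEC): [IRQ0] PC=1: DEC 4 -> ACC=1 [depth=1]
Event 6 (EXEC): [IRQ0] PC=2: INC 4 -> ACC=5 [depth=1]
Event 7 (EXEC): [IRQ0] PC=3: IRET -> resume MAIN at PC=2 (depth now 0) [depth=0]
Event 8 (EXEC): [MAIN] PC=2: NOP [depth=0]
Event 9 (EXEC): [MAIN] PC=3: HALT [depth=0]
Max depth observed: 1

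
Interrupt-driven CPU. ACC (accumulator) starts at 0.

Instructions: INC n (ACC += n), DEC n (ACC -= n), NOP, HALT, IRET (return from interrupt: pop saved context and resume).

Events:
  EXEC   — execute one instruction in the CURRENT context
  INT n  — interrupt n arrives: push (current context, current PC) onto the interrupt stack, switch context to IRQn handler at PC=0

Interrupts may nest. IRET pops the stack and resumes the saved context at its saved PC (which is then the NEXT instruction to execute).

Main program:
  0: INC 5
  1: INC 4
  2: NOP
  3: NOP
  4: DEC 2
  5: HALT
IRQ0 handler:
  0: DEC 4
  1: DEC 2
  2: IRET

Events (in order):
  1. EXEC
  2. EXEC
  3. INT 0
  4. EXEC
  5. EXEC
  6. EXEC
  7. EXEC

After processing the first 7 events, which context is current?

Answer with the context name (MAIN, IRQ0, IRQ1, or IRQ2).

Event 1 (EXEC): [MAIN] PC=0: INC 5 -> ACC=5
Event 2 (EXEC): [MAIN] PC=1: INC 4 -> ACC=9
Event 3 (INT 0): INT 0 arrives: push (MAIN, PC=2), enter IRQ0 at PC=0 (depth now 1)
Event 4 (EXEC): [IRQ0] PC=0: DEC 4 -> ACC=5
Event 5 (EXEC): [IRQ0] PC=1: DEC 2 -> ACC=3
Event 6 (EXEC): [IRQ0] PC=2: IRET -> resume MAIN at PC=2 (depth now 0)
Event 7 (EXEC): [MAIN] PC=2: NOP

Answer: MAIN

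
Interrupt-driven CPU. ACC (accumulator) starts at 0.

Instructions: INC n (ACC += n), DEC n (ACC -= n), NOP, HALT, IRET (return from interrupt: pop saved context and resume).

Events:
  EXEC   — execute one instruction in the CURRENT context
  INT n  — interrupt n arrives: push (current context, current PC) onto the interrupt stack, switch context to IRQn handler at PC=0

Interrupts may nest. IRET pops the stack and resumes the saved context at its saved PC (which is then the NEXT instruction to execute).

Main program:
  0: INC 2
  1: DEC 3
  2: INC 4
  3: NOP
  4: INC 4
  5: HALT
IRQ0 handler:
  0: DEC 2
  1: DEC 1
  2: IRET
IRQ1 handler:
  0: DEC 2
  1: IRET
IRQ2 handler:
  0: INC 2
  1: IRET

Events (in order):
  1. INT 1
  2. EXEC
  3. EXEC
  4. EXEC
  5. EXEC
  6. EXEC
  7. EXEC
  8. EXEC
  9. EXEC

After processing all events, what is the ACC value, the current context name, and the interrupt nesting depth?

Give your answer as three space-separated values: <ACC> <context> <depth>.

Answer: 5 MAIN 0

Derivation:
Event 1 (INT 1): INT 1 arrives: push (MAIN, PC=0), enter IRQ1 at PC=0 (depth now 1)
Event 2 (EXEC): [IRQ1] PC=0: DEC 2 -> ACC=-2
Event 3 (EXEC): [IRQ1] PC=1: IRET -> resume MAIN at PC=0 (depth now 0)
Event 4 (EXEC): [MAIN] PC=0: INC 2 -> ACC=0
Event 5 (EXEC): [MAIN] PC=1: DEC 3 -> ACC=-3
Event 6 (EXEC): [MAIN] PC=2: INC 4 -> ACC=1
Event 7 (EXEC): [MAIN] PC=3: NOP
Event 8 (EXEC): [MAIN] PC=4: INC 4 -> ACC=5
Event 9 (EXEC): [MAIN] PC=5: HALT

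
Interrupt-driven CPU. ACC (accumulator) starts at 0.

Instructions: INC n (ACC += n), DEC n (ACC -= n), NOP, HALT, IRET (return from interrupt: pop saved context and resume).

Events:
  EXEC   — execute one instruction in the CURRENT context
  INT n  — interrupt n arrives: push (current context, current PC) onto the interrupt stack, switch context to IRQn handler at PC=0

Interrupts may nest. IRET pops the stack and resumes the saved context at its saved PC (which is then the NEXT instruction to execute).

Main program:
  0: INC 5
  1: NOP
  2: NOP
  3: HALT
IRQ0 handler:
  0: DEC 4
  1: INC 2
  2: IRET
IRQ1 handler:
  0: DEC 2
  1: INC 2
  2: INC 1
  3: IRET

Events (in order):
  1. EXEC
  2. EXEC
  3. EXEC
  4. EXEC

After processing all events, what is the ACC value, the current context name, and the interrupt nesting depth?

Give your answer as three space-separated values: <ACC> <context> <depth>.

Event 1 (EXEC): [MAIN] PC=0: INC 5 -> ACC=5
Event 2 (EXEC): [MAIN] PC=1: NOP
Event 3 (EXEC): [MAIN] PC=2: NOP
Event 4 (EXEC): [MAIN] PC=3: HALT

Answer: 5 MAIN 0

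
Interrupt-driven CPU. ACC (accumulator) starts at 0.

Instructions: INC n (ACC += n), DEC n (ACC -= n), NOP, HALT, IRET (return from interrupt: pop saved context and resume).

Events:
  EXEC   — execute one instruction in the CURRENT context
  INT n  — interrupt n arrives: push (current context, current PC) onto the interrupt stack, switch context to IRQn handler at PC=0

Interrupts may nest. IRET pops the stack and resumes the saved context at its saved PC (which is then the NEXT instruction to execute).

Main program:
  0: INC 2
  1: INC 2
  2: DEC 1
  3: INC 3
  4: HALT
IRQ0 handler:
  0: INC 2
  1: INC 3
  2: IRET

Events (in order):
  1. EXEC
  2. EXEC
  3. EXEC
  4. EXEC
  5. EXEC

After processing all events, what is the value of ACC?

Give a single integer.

Event 1 (EXEC): [MAIN] PC=0: INC 2 -> ACC=2
Event 2 (EXEC): [MAIN] PC=1: INC 2 -> ACC=4
Event 3 (EXEC): [MAIN] PC=2: DEC 1 -> ACC=3
Event 4 (EXEC): [MAIN] PC=3: INC 3 -> ACC=6
Event 5 (EXEC): [MAIN] PC=4: HALT

Answer: 6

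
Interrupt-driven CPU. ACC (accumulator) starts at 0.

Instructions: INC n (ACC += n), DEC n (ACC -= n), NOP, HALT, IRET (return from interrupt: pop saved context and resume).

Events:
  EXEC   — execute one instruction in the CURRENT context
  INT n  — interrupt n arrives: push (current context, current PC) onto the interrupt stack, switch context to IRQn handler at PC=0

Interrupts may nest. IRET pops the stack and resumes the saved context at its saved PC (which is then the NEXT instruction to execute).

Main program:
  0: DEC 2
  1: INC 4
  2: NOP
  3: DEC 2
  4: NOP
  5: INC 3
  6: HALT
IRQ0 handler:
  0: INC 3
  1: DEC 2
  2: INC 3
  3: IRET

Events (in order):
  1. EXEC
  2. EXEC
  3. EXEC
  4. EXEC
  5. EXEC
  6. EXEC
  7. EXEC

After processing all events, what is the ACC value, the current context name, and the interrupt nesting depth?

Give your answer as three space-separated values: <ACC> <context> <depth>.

Answer: 3 MAIN 0

Derivation:
Event 1 (EXEC): [MAIN] PC=0: DEC 2 -> ACC=-2
Event 2 (EXEC): [MAIN] PC=1: INC 4 -> ACC=2
Event 3 (EXEC): [MAIN] PC=2: NOP
Event 4 (EXEC): [MAIN] PC=3: DEC 2 -> ACC=0
Event 5 (EXEC): [MAIN] PC=4: NOP
Event 6 (EXEC): [MAIN] PC=5: INC 3 -> ACC=3
Event 7 (EXEC): [MAIN] PC=6: HALT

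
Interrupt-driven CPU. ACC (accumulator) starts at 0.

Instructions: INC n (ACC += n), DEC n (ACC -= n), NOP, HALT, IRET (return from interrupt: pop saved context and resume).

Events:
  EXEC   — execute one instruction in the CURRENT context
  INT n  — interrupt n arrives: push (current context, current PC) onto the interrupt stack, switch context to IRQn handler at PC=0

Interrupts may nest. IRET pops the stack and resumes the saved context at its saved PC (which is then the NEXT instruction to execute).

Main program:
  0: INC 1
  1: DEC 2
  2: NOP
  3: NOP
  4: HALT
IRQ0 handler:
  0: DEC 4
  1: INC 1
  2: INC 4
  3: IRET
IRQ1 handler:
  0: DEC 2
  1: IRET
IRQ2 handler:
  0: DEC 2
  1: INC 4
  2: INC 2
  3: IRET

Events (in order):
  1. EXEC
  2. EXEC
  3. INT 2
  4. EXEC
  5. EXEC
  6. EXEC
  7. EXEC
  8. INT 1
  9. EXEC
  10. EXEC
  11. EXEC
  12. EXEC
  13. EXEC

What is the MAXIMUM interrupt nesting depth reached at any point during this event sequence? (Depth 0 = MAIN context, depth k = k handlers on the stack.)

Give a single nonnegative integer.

Event 1 (EXEC): [MAIN] PC=0: INC 1 -> ACC=1 [depth=0]
Event 2 (EXEC): [MAIN] PC=1: DEC 2 -> ACC=-1 [depth=0]
Event 3 (INT 2): INT 2 arrives: push (MAIN, PC=2), enter IRQ2 at PC=0 (depth now 1) [depth=1]
Event 4 (EXEC): [IRQ2] PC=0: DEC 2 -> ACC=-3 [depth=1]
Event 5 (EXEC): [IRQ2] PC=1: INC 4 -> ACC=1 [depth=1]
Event 6 (EXEC): [IRQ2] PC=2: INC 2 -> ACC=3 [depth=1]
Event 7 (EXEC): [IRQ2] PC=3: IRET -> resume MAIN at PC=2 (depth now 0) [depth=0]
Event 8 (INT 1): INT 1 arrives: push (MAIN, PC=2), enter IRQ1 at PC=0 (depth now 1) [depth=1]
Event 9 (EXEC): [IRQ1] PC=0: DEC 2 -> ACC=1 [depth=1]
Event 10 (EXEC): [IRQ1] PC=1: IRET -> resume MAIN at PC=2 (depth now 0) [depth=0]
Event 11 (EXEC): [MAIN] PC=2: NOP [depth=0]
Event 12 (EXEC): [MAIN] PC=3: NOP [depth=0]
Event 13 (EXEC): [MAIN] PC=4: HALT [depth=0]
Max depth observed: 1

Answer: 1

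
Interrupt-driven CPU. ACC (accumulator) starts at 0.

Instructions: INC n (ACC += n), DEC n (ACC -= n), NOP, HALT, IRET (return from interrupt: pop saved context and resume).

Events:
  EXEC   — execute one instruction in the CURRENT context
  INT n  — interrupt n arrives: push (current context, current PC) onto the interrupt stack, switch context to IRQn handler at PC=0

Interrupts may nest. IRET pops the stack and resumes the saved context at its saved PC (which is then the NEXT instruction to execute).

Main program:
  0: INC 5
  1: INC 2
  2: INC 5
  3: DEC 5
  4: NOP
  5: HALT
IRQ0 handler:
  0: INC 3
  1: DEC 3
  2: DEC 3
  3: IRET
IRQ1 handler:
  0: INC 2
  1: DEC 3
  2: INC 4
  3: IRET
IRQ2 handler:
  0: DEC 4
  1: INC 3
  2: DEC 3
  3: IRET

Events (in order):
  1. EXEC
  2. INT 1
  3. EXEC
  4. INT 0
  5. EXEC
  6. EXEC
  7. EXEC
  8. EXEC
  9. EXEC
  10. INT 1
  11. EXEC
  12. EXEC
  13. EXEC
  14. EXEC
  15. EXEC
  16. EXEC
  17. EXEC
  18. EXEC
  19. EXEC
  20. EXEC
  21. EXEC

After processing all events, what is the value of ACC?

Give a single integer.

Event 1 (EXEC): [MAIN] PC=0: INC 5 -> ACC=5
Event 2 (INT 1): INT 1 arrives: push (MAIN, PC=1), enter IRQ1 at PC=0 (depth now 1)
Event 3 (EXEC): [IRQ1] PC=0: INC 2 -> ACC=7
Event 4 (INT 0): INT 0 arrives: push (IRQ1, PC=1), enter IRQ0 at PC=0 (depth now 2)
Event 5 (EXEC): [IRQ0] PC=0: INC 3 -> ACC=10
Event 6 (EXEC): [IRQ0] PC=1: DEC 3 -> ACC=7
Event 7 (EXEC): [IRQ0] PC=2: DEC 3 -> ACC=4
Event 8 (EXEC): [IRQ0] PC=3: IRET -> resume IRQ1 at PC=1 (depth now 1)
Event 9 (EXEC): [IRQ1] PC=1: DEC 3 -> ACC=1
Event 10 (INT 1): INT 1 arrives: push (IRQ1, PC=2), enter IRQ1 at PC=0 (depth now 2)
Event 11 (EXEC): [IRQ1] PC=0: INC 2 -> ACC=3
Event 12 (EXEC): [IRQ1] PC=1: DEC 3 -> ACC=0
Event 13 (EXEC): [IRQ1] PC=2: INC 4 -> ACC=4
Event 14 (EXEC): [IRQ1] PC=3: IRET -> resume IRQ1 at PC=2 (depth now 1)
Event 15 (EXEC): [IRQ1] PC=2: INC 4 -> ACC=8
Event 16 (EXEC): [IRQ1] PC=3: IRET -> resume MAIN at PC=1 (depth now 0)
Event 17 (EXEC): [MAIN] PC=1: INC 2 -> ACC=10
Event 18 (EXEC): [MAIN] PC=2: INC 5 -> ACC=15
Event 19 (EXEC): [MAIN] PC=3: DEC 5 -> ACC=10
Event 20 (EXEC): [MAIN] PC=4: NOP
Event 21 (EXEC): [MAIN] PC=5: HALT

Answer: 10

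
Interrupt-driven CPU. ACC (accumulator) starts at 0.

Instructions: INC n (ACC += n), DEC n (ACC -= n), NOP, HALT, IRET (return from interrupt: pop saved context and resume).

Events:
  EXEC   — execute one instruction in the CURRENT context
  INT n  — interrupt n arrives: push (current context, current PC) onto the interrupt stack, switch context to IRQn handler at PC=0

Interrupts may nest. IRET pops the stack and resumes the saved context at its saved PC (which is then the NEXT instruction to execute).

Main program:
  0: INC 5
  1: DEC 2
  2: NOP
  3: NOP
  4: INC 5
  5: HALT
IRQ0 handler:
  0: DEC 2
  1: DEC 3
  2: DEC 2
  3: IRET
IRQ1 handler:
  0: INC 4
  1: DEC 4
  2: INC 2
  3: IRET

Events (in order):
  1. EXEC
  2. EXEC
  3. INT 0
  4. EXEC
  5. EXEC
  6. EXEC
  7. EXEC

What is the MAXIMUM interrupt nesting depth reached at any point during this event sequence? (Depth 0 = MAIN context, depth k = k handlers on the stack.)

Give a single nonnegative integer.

Event 1 (EXEC): [MAIN] PC=0: INC 5 -> ACC=5 [depth=0]
Event 2 (EXEC): [MAIN] PC=1: DEC 2 -> ACC=3 [depth=0]
Event 3 (INT 0): INT 0 arrives: push (MAIN, PC=2), enter IRQ0 at PC=0 (depth now 1) [depth=1]
Event 4 (EXEC): [IRQ0] PC=0: DEC 2 -> ACC=1 [depth=1]
Event 5 (EXEC): [IRQ0] PC=1: DEC 3 -> ACC=-2 [depth=1]
Event 6 (EXEC): [IRQ0] PC=2: DEC 2 -> ACC=-4 [depth=1]
Event 7 (EXEC): [IRQ0] PC=3: IRET -> resume MAIN at PC=2 (depth now 0) [depth=0]
Max depth observed: 1

Answer: 1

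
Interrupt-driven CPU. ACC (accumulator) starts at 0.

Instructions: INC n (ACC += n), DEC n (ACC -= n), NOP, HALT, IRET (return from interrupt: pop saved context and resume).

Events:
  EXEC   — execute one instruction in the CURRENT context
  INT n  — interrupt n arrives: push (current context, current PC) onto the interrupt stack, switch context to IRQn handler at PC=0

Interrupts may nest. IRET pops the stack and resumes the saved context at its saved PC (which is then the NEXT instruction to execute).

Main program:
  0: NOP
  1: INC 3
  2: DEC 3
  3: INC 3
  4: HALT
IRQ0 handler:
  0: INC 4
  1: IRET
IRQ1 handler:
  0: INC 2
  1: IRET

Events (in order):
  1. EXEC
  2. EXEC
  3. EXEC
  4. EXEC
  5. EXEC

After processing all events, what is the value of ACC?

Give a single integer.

Answer: 3

Derivation:
Event 1 (EXEC): [MAIN] PC=0: NOP
Event 2 (EXEC): [MAIN] PC=1: INC 3 -> ACC=3
Event 3 (EXEC): [MAIN] PC=2: DEC 3 -> ACC=0
Event 4 (EXEC): [MAIN] PC=3: INC 3 -> ACC=3
Event 5 (EXEC): [MAIN] PC=4: HALT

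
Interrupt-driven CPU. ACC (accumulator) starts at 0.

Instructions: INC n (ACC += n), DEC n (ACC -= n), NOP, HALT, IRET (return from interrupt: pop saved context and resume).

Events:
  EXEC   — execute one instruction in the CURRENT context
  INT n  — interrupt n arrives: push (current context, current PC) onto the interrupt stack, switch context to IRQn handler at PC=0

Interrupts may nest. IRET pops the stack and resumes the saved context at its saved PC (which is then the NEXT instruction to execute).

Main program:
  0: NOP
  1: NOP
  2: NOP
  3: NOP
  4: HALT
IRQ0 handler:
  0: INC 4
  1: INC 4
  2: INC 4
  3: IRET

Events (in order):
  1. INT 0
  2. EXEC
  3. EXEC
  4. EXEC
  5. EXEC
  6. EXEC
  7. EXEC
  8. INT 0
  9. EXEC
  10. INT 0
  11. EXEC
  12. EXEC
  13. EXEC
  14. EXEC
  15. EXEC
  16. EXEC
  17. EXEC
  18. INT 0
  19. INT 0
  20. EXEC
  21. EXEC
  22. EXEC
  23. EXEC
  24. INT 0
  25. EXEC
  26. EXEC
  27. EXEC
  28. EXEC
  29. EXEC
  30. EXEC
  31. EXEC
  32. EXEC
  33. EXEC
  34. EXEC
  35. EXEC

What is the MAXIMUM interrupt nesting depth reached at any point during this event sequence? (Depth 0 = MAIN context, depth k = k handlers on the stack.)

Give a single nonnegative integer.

Event 1 (INT 0): INT 0 arrives: push (MAIN, PC=0), enter IRQ0 at PC=0 (depth now 1) [depth=1]
Event 2 (EXEC): [IRQ0] PC=0: INC 4 -> ACC=4 [depth=1]
Event 3 (EXEC): [IRQ0] PC=1: INC 4 -> ACC=8 [depth=1]
Event 4 (EXEC): [IRQ0] PC=2: INC 4 -> ACC=12 [depth=1]
Event 5 (EXEC): [IRQ0] PC=3: IRET -> resume MAIN at PC=0 (depth now 0) [depth=0]
Event 6 (EXEC): [MAIN] PC=0: NOP [depth=0]
Event 7 (EXEC): [MAIN] PC=1: NOP [depth=0]
Event 8 (INT 0): INT 0 arrives: push (MAIN, PC=2), enter IRQ0 at PC=0 (depth now 1) [depth=1]
Event 9 (EXEC): [IRQ0] PC=0: INC 4 -> ACC=16 [depth=1]
Event 10 (INT 0): INT 0 arrives: push (IRQ0, PC=1), enter IRQ0 at PC=0 (depth now 2) [depth=2]
Event 11 (EXEC): [IRQ0] PC=0: INC 4 -> ACC=20 [depth=2]
Event 12 (EXEC): [IRQ0] PC=1: INC 4 -> ACC=24 [depth=2]
Event 13 (EXEC): [IRQ0] PC=2: INC 4 -> ACC=28 [depth=2]
Event 14 (EXEC): [IRQ0] PC=3: IRET -> resume IRQ0 at PC=1 (depth now 1) [depth=1]
Event 15 (EXEC): [IRQ0] PC=1: INC 4 -> ACC=32 [depth=1]
Event 16 (EXEC): [IRQ0] PC=2: INC 4 -> ACC=36 [depth=1]
Event 17 (EXEC): [IRQ0] PC=3: IRET -> resume MAIN at PC=2 (depth now 0) [depth=0]
Event 18 (INT 0): INT 0 arrives: push (MAIN, PC=2), enter IRQ0 at PC=0 (depth now 1) [depth=1]
Event 19 (INT 0): INT 0 arrives: push (IRQ0, PC=0), enter IRQ0 at PC=0 (depth now 2) [depth=2]
Event 20 (EXEC): [IRQ0] PC=0: INC 4 -> ACC=40 [depth=2]
Event 21 (EXEC): [IRQ0] PC=1: INC 4 -> ACC=44 [depth=2]
Event 22 (EXEC): [IRQ0] PC=2: INC 4 -> ACC=48 [depth=2]
Event 23 (EXEC): [IRQ0] PC=3: IRET -> resume IRQ0 at PC=0 (depth now 1) [depth=1]
Event 24 (INT 0): INT 0 arrives: push (IRQ0, PC=0), enter IRQ0 at PC=0 (depth now 2) [depth=2]
Event 25 (EXEC): [IRQ0] PC=0: INC 4 -> ACC=52 [depth=2]
Event 26 (EXEC): [IRQ0] PC=1: INC 4 -> ACC=56 [depth=2]
Event 27 (EXEC): [IRQ0] PC=2: INC 4 -> ACC=60 [depth=2]
Event 28 (EXEC): [IRQ0] PC=3: IRET -> resume IRQ0 at PC=0 (depth now 1) [depth=1]
Event 29 (EXEC): [IRQ0] PC=0: INC 4 -> ACC=64 [depth=1]
Event 30 (EXEC): [IRQ0] PC=1: INC 4 -> ACC=68 [depth=1]
Event 31 (EXEC): [IRQ0] PC=2: INC 4 -> ACC=72 [depth=1]
Event 32 (EXEC): [IRQ0] PC=3: IRET -> resume MAIN at PC=2 (depth now 0) [depth=0]
Event 33 (EXEC): [MAIN] PC=2: NOP [depth=0]
Event 34 (EXEC): [MAIN] PC=3: NOP [depth=0]
Event 35 (EXEC): [MAIN] PC=4: HALT [depth=0]
Max depth observed: 2

Answer: 2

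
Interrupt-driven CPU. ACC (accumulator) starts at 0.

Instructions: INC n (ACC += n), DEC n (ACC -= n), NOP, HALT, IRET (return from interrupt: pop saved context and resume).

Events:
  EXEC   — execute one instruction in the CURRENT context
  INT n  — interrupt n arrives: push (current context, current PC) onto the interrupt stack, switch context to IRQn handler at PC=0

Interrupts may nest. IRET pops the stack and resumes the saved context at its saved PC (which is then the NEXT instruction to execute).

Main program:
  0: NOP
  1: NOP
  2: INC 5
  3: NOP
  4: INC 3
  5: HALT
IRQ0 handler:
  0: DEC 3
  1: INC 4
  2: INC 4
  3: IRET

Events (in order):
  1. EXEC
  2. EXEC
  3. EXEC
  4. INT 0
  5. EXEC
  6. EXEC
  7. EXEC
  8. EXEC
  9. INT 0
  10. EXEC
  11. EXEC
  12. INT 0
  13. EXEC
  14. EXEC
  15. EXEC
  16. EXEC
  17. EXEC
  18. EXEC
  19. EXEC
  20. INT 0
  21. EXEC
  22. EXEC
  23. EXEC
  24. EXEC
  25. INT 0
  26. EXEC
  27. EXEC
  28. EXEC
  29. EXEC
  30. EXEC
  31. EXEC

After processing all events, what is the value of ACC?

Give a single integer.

Event 1 (EXEC): [MAIN] PC=0: NOP
Event 2 (EXEC): [MAIN] PC=1: NOP
Event 3 (EXEC): [MAIN] PC=2: INC 5 -> ACC=5
Event 4 (INT 0): INT 0 arrives: push (MAIN, PC=3), enter IRQ0 at PC=0 (depth now 1)
Event 5 (EXEC): [IRQ0] PC=0: DEC 3 -> ACC=2
Event 6 (EXEC): [IRQ0] PC=1: INC 4 -> ACC=6
Event 7 (EXEC): [IRQ0] PC=2: INC 4 -> ACC=10
Event 8 (EXEC): [IRQ0] PC=3: IRET -> resume MAIN at PC=3 (depth now 0)
Event 9 (INT 0): INT 0 arrives: push (MAIN, PC=3), enter IRQ0 at PC=0 (depth now 1)
Event 10 (EXEC): [IRQ0] PC=0: DEC 3 -> ACC=7
Event 11 (EXEC): [IRQ0] PC=1: INC 4 -> ACC=11
Event 12 (INT 0): INT 0 arrives: push (IRQ0, PC=2), enter IRQ0 at PC=0 (depth now 2)
Event 13 (EXEC): [IRQ0] PC=0: DEC 3 -> ACC=8
Event 14 (EXEC): [IRQ0] PC=1: INC 4 -> ACC=12
Event 15 (EXEC): [IRQ0] PC=2: INC 4 -> ACC=16
Event 16 (EXEC): [IRQ0] PC=3: IRET -> resume IRQ0 at PC=2 (depth now 1)
Event 17 (EXEC): [IRQ0] PC=2: INC 4 -> ACC=20
Event 18 (EXEC): [IRQ0] PC=3: IRET -> resume MAIN at PC=3 (depth now 0)
Event 19 (EXEC): [MAIN] PC=3: NOP
Event 20 (INT 0): INT 0 arrives: push (MAIN, PC=4), enter IRQ0 at PC=0 (depth now 1)
Event 21 (EXEC): [IRQ0] PC=0: DEC 3 -> ACC=17
Event 22 (EXEC): [IRQ0] PC=1: INC 4 -> ACC=21
Event 23 (EXEC): [IRQ0] PC=2: INC 4 -> ACC=25
Event 24 (EXEC): [IRQ0] PC=3: IRET -> resume MAIN at PC=4 (depth now 0)
Event 25 (INT 0): INT 0 arrives: push (MAIN, PC=4), enter IRQ0 at PC=0 (depth now 1)
Event 26 (EXEC): [IRQ0] PC=0: DEC 3 -> ACC=22
Event 27 (EXEC): [IRQ0] PC=1: INC 4 -> ACC=26
Event 28 (EXEC): [IRQ0] PC=2: INC 4 -> ACC=30
Event 29 (EXEC): [IRQ0] PC=3: IRET -> resume MAIN at PC=4 (depth now 0)
Event 30 (EXEC): [MAIN] PC=4: INC 3 -> ACC=33
Event 31 (EXEC): [MAIN] PC=5: HALT

Answer: 33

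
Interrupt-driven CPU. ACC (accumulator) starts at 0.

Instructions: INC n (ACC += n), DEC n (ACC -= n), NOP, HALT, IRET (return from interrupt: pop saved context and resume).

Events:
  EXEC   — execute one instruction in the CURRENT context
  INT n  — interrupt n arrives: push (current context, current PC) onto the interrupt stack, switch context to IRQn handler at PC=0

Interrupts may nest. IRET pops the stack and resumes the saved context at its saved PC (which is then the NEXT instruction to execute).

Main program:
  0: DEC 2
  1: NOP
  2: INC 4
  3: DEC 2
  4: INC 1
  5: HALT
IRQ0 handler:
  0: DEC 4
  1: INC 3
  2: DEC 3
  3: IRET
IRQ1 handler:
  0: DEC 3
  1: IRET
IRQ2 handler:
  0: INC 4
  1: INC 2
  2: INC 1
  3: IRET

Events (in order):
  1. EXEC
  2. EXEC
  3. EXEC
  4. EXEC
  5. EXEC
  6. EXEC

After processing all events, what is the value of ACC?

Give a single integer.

Answer: 1

Derivation:
Event 1 (EXEC): [MAIN] PC=0: DEC 2 -> ACC=-2
Event 2 (EXEC): [MAIN] PC=1: NOP
Event 3 (EXEC): [MAIN] PC=2: INC 4 -> ACC=2
Event 4 (EXEC): [MAIN] PC=3: DEC 2 -> ACC=0
Event 5 (EXEC): [MAIN] PC=4: INC 1 -> ACC=1
Event 6 (EXEC): [MAIN] PC=5: HALT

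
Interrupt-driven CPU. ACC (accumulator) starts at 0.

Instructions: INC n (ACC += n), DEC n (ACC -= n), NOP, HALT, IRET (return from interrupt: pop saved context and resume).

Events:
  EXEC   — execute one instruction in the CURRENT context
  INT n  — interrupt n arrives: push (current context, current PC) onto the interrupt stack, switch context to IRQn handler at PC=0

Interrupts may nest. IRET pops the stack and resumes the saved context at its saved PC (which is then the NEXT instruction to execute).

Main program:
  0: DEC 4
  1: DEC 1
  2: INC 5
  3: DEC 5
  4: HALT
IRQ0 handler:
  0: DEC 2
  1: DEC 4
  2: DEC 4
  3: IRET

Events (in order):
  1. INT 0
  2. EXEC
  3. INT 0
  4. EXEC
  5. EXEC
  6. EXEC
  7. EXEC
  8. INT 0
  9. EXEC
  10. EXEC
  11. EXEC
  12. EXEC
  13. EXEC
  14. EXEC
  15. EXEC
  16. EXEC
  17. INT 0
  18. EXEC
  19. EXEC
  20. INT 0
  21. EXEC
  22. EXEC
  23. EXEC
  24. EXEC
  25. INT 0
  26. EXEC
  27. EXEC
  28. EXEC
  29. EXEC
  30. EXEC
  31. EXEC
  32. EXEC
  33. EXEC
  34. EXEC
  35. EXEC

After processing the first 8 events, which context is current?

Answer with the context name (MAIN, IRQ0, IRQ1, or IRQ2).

Answer: IRQ0

Derivation:
Event 1 (INT 0): INT 0 arrives: push (MAIN, PC=0), enter IRQ0 at PC=0 (depth now 1)
Event 2 (EXEC): [IRQ0] PC=0: DEC 2 -> ACC=-2
Event 3 (INT 0): INT 0 arrives: push (IRQ0, PC=1), enter IRQ0 at PC=0 (depth now 2)
Event 4 (EXEC): [IRQ0] PC=0: DEC 2 -> ACC=-4
Event 5 (EXEC): [IRQ0] PC=1: DEC 4 -> ACC=-8
Event 6 (EXEC): [IRQ0] PC=2: DEC 4 -> ACC=-12
Event 7 (EXEC): [IRQ0] PC=3: IRET -> resume IRQ0 at PC=1 (depth now 1)
Event 8 (INT 0): INT 0 arrives: push (IRQ0, PC=1), enter IRQ0 at PC=0 (depth now 2)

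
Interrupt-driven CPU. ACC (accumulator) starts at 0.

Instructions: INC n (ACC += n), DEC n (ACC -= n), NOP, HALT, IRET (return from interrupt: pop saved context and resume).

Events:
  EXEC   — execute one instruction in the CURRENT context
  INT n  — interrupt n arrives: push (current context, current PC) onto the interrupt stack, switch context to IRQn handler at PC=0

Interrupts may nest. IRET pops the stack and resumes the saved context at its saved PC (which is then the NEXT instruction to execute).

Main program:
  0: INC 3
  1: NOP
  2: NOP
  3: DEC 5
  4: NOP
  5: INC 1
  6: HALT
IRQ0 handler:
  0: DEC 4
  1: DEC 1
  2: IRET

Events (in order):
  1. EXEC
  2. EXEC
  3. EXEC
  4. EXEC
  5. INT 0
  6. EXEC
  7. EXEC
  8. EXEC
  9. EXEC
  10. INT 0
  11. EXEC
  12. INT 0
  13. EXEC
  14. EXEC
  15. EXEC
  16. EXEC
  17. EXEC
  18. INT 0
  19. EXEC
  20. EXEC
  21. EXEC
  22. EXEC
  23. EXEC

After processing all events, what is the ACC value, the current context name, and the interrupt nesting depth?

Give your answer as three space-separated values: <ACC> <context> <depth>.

Answer: -21 MAIN 0

Derivation:
Event 1 (EXEC): [MAIN] PC=0: INC 3 -> ACC=3
Event 2 (EXEC): [MAIN] PC=1: NOP
Event 3 (EXEC): [MAIN] PC=2: NOP
Event 4 (EXEC): [MAIN] PC=3: DEC 5 -> ACC=-2
Event 5 (INT 0): INT 0 arrives: push (MAIN, PC=4), enter IRQ0 at PC=0 (depth now 1)
Event 6 (EXEC): [IRQ0] PC=0: DEC 4 -> ACC=-6
Event 7 (EXEC): [IRQ0] PC=1: DEC 1 -> ACC=-7
Event 8 (EXEC): [IRQ0] PC=2: IRET -> resume MAIN at PC=4 (depth now 0)
Event 9 (EXEC): [MAIN] PC=4: NOP
Event 10 (INT 0): INT 0 arrives: push (MAIN, PC=5), enter IRQ0 at PC=0 (depth now 1)
Event 11 (EXEC): [IRQ0] PC=0: DEC 4 -> ACC=-11
Event 12 (INT 0): INT 0 arrives: push (IRQ0, PC=1), enter IRQ0 at PC=0 (depth now 2)
Event 13 (EXEC): [IRQ0] PC=0: DEC 4 -> ACC=-15
Event 14 (EXEC): [IRQ0] PC=1: DEC 1 -> ACC=-16
Event 15 (EXEC): [IRQ0] PC=2: IRET -> resume IRQ0 at PC=1 (depth now 1)
Event 16 (EXEC): [IRQ0] PC=1: DEC 1 -> ACC=-17
Event 17 (EXEC): [IRQ0] PC=2: IRET -> resume MAIN at PC=5 (depth now 0)
Event 18 (INT 0): INT 0 arrives: push (MAIN, PC=5), enter IRQ0 at PC=0 (depth now 1)
Event 19 (EXEC): [IRQ0] PC=0: DEC 4 -> ACC=-21
Event 20 (EXEC): [IRQ0] PC=1: DEC 1 -> ACC=-22
Event 21 (EXEC): [IRQ0] PC=2: IRET -> resume MAIN at PC=5 (depth now 0)
Event 22 (EXEC): [MAIN] PC=5: INC 1 -> ACC=-21
Event 23 (EXEC): [MAIN] PC=6: HALT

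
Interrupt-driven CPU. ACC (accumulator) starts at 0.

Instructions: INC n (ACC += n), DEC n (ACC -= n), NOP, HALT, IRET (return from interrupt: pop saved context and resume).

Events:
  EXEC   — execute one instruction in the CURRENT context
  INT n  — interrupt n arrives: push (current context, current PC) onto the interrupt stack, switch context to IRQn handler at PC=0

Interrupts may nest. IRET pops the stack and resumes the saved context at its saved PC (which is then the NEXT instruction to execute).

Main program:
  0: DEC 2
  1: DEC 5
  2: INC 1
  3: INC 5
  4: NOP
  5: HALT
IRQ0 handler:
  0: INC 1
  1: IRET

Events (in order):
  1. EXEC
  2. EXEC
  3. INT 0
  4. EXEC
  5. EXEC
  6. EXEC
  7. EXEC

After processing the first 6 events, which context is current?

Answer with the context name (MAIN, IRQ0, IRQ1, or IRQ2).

Event 1 (EXEC): [MAIN] PC=0: DEC 2 -> ACC=-2
Event 2 (EXEC): [MAIN] PC=1: DEC 5 -> ACC=-7
Event 3 (INT 0): INT 0 arrives: push (MAIN, PC=2), enter IRQ0 at PC=0 (depth now 1)
Event 4 (EXEC): [IRQ0] PC=0: INC 1 -> ACC=-6
Event 5 (EXEC): [IRQ0] PC=1: IRET -> resume MAIN at PC=2 (depth now 0)
Event 6 (EXEC): [MAIN] PC=2: INC 1 -> ACC=-5

Answer: MAIN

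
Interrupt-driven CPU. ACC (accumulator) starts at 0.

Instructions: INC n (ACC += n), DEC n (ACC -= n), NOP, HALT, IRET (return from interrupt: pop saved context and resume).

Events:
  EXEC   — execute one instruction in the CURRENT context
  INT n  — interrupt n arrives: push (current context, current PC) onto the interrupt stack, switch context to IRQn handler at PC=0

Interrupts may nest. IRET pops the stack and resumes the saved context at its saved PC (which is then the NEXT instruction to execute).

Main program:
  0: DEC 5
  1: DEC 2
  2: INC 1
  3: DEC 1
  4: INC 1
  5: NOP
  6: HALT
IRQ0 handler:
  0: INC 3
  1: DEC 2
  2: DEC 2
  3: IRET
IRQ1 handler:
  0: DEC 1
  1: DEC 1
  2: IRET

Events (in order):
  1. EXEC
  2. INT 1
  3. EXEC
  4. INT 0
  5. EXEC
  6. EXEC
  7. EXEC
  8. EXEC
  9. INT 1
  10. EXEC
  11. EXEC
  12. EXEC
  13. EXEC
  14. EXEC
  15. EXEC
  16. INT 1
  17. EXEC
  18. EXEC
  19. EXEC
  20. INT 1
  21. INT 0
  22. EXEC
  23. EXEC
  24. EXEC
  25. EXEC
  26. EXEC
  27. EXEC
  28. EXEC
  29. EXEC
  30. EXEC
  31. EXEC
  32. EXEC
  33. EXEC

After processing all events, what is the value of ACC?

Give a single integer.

Answer: -16

Derivation:
Event 1 (EXEC): [MAIN] PC=0: DEC 5 -> ACC=-5
Event 2 (INT 1): INT 1 arrives: push (MAIN, PC=1), enter IRQ1 at PC=0 (depth now 1)
Event 3 (EXEC): [IRQ1] PC=0: DEC 1 -> ACC=-6
Event 4 (INT 0): INT 0 arrives: push (IRQ1, PC=1), enter IRQ0 at PC=0 (depth now 2)
Event 5 (EXEC): [IRQ0] PC=0: INC 3 -> ACC=-3
Event 6 (EXEC): [IRQ0] PC=1: DEC 2 -> ACC=-5
Event 7 (EXEC): [IRQ0] PC=2: DEC 2 -> ACC=-7
Event 8 (EXEC): [IRQ0] PC=3: IRET -> resume IRQ1 at PC=1 (depth now 1)
Event 9 (INT 1): INT 1 arrives: push (IRQ1, PC=1), enter IRQ1 at PC=0 (depth now 2)
Event 10 (EXEC): [IRQ1] PC=0: DEC 1 -> ACC=-8
Event 11 (EXEC): [IRQ1] PC=1: DEC 1 -> ACC=-9
Event 12 (EXEC): [IRQ1] PC=2: IRET -> resume IRQ1 at PC=1 (depth now 1)
Event 13 (EXEC): [IRQ1] PC=1: DEC 1 -> ACC=-10
Event 14 (EXEC): [IRQ1] PC=2: IRET -> resume MAIN at PC=1 (depth now 0)
Event 15 (EXEC): [MAIN] PC=1: DEC 2 -> ACC=-12
Event 16 (INT 1): INT 1 arrives: push (MAIN, PC=2), enter IRQ1 at PC=0 (depth now 1)
Event 17 (EXEC): [IRQ1] PC=0: DEC 1 -> ACC=-13
Event 18 (EXEC): [IRQ1] PC=1: DEC 1 -> ACC=-14
Event 19 (EXEC): [IRQ1] PC=2: IRET -> resume MAIN at PC=2 (depth now 0)
Event 20 (INT 1): INT 1 arrives: push (MAIN, PC=2), enter IRQ1 at PC=0 (depth now 1)
Event 21 (INT 0): INT 0 arrives: push (IRQ1, PC=0), enter IRQ0 at PC=0 (depth now 2)
Event 22 (EXEC): [IRQ0] PC=0: INC 3 -> ACC=-11
Event 23 (EXEC): [IRQ0] PC=1: DEC 2 -> ACC=-13
Event 24 (EXEC): [IRQ0] PC=2: DEC 2 -> ACC=-15
Event 25 (EXEC): [IRQ0] PC=3: IRET -> resume IRQ1 at PC=0 (depth now 1)
Event 26 (EXEC): [IRQ1] PC=0: DEC 1 -> ACC=-16
Event 27 (EXEC): [IRQ1] PC=1: DEC 1 -> ACC=-17
Event 28 (EXEC): [IRQ1] PC=2: IRET -> resume MAIN at PC=2 (depth now 0)
Event 29 (EXEC): [MAIN] PC=2: INC 1 -> ACC=-16
Event 30 (EXEC): [MAIN] PC=3: DEC 1 -> ACC=-17
Event 31 (EXEC): [MAIN] PC=4: INC 1 -> ACC=-16
Event 32 (EXEC): [MAIN] PC=5: NOP
Event 33 (EXEC): [MAIN] PC=6: HALT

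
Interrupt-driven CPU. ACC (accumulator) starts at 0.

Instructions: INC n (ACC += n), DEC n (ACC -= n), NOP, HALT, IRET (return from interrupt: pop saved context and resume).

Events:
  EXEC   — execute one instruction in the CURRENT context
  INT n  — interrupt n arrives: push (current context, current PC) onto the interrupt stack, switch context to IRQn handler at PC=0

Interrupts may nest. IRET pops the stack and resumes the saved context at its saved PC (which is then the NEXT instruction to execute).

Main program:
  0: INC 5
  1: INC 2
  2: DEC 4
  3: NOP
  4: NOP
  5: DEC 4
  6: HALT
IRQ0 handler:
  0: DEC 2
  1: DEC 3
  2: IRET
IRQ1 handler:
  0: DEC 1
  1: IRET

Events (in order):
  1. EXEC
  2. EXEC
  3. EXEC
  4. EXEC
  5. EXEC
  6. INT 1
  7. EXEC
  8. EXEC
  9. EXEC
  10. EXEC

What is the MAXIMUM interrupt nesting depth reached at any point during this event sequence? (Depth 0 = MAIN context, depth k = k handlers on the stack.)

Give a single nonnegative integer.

Answer: 1

Derivation:
Event 1 (EXEC): [MAIN] PC=0: INC 5 -> ACC=5 [depth=0]
Event 2 (EXEC): [MAIN] PC=1: INC 2 -> ACC=7 [depth=0]
Event 3 (EXEC): [MAIN] PC=2: DEC 4 -> ACC=3 [depth=0]
Event 4 (EXEC): [MAIN] PC=3: NOP [depth=0]
Event 5 (EXEC): [MAIN] PC=4: NOP [depth=0]
Event 6 (INT 1): INT 1 arrives: push (MAIN, PC=5), enter IRQ1 at PC=0 (depth now 1) [depth=1]
Event 7 (EXEC): [IRQ1] PC=0: DEC 1 -> ACC=2 [depth=1]
Event 8 (EXEC): [IRQ1] PC=1: IRET -> resume MAIN at PC=5 (depth now 0) [depth=0]
Event 9 (EXEC): [MAIN] PC=5: DEC 4 -> ACC=-2 [depth=0]
Event 10 (EXEC): [MAIN] PC=6: HALT [depth=0]
Max depth observed: 1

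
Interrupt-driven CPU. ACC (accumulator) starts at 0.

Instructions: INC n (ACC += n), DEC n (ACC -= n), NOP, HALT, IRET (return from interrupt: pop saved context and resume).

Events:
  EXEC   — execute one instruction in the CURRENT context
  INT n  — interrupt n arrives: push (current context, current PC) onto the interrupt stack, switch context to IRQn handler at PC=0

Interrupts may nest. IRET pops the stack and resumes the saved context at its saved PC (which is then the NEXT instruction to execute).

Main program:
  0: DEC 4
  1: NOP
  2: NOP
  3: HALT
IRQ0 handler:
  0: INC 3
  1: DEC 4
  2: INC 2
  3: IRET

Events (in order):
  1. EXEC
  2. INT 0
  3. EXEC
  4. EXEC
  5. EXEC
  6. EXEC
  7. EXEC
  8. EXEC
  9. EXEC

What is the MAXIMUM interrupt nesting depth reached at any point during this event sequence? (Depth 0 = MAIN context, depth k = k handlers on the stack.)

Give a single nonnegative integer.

Event 1 (EXEC): [MAIN] PC=0: DEC 4 -> ACC=-4 [depth=0]
Event 2 (INT 0): INT 0 arrives: push (MAIN, PC=1), enter IRQ0 at PC=0 (depth now 1) [depth=1]
Event 3 (EXEC): [IRQ0] PC=0: INC 3 -> ACC=-1 [depth=1]
Event 4 (EXEC): [IRQ0] PC=1: DEC 4 -> ACC=-5 [depth=1]
Event 5 (EXEC): [IRQ0] PC=2: INC 2 -> ACC=-3 [depth=1]
Event 6 (EXEC): [IRQ0] PC=3: IRET -> resume MAIN at PC=1 (depth now 0) [depth=0]
Event 7 (EXEC): [MAIN] PC=1: NOP [depth=0]
Event 8 (EXEC): [MAIN] PC=2: NOP [depth=0]
Event 9 (EXEC): [MAIN] PC=3: HALT [depth=0]
Max depth observed: 1

Answer: 1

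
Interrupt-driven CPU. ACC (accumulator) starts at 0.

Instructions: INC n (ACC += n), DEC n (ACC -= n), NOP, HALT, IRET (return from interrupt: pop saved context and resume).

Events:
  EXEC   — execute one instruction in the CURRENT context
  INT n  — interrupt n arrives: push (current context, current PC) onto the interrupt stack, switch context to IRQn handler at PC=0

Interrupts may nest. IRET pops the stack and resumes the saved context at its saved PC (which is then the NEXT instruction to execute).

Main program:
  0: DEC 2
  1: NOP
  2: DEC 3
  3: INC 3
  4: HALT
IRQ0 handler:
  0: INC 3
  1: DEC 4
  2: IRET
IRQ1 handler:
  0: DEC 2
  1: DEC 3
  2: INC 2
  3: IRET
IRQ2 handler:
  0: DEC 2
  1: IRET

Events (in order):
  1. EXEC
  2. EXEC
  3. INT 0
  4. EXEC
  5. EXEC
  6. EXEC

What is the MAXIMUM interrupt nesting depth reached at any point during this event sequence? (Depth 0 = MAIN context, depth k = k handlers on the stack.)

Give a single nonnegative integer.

Event 1 (EXEC): [MAIN] PC=0: DEC 2 -> ACC=-2 [depth=0]
Event 2 (EXEC): [MAIN] PC=1: NOP [depth=0]
Event 3 (INT 0): INT 0 arrives: push (MAIN, PC=2), enter IRQ0 at PC=0 (depth now 1) [depth=1]
Event 4 (EXEC): [IRQ0] PC=0: INC 3 -> ACC=1 [depth=1]
Event 5 (EXEC): [IRQ0] PC=1: DEC 4 -> ACC=-3 [depth=1]
Event 6 (EXEC): [IRQ0] PC=2: IRET -> resume MAIN at PC=2 (depth now 0) [depth=0]
Max depth observed: 1

Answer: 1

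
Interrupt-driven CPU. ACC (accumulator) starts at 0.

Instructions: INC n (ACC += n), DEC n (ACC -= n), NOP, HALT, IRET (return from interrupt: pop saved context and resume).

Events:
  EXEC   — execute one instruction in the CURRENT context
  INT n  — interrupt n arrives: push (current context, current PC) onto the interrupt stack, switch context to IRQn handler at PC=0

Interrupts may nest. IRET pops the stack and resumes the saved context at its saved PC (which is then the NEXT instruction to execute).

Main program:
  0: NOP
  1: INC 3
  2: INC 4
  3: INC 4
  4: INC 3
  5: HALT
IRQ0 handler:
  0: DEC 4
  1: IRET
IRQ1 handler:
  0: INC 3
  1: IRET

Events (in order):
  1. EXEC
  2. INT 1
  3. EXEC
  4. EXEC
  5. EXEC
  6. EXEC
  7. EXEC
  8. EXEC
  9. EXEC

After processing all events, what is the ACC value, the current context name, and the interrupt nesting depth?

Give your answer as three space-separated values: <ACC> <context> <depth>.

Event 1 (EXEC): [MAIN] PC=0: NOP
Event 2 (INT 1): INT 1 arrives: push (MAIN, PC=1), enter IRQ1 at PC=0 (depth now 1)
Event 3 (EXEC): [IRQ1] PC=0: INC 3 -> ACC=3
Event 4 (EXEC): [IRQ1] PC=1: IRET -> resume MAIN at PC=1 (depth now 0)
Event 5 (EXEC): [MAIN] PC=1: INC 3 -> ACC=6
Event 6 (EXEC): [MAIN] PC=2: INC 4 -> ACC=10
Event 7 (EXEC): [MAIN] PC=3: INC 4 -> ACC=14
Event 8 (EXEC): [MAIN] PC=4: INC 3 -> ACC=17
Event 9 (EXEC): [MAIN] PC=5: HALT

Answer: 17 MAIN 0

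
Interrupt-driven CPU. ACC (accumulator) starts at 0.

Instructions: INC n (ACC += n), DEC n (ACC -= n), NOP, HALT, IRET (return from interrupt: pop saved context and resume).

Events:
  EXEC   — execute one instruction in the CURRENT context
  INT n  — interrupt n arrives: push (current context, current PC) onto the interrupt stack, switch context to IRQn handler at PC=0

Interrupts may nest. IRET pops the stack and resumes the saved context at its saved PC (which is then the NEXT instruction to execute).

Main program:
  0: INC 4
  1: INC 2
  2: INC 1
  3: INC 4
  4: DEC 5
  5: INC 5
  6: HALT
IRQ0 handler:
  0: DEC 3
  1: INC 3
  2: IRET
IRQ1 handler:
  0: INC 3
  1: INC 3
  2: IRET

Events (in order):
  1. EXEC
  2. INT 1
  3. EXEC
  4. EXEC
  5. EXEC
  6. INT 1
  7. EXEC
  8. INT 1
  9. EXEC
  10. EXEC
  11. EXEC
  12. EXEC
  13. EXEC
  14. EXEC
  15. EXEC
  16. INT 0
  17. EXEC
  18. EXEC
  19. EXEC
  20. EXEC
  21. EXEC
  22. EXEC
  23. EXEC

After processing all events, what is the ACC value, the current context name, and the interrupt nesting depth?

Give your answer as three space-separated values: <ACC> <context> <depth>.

Event 1 (EXEC): [MAIN] PC=0: INC 4 -> ACC=4
Event 2 (INT 1): INT 1 arrives: push (MAIN, PC=1), enter IRQ1 at PC=0 (depth now 1)
Event 3 (EXEC): [IRQ1] PC=0: INC 3 -> ACC=7
Event 4 (EXEC): [IRQ1] PC=1: INC 3 -> ACC=10
Event 5 (EXEC): [IRQ1] PC=2: IRET -> resume MAIN at PC=1 (depth now 0)
Event 6 (INT 1): INT 1 arrives: push (MAIN, PC=1), enter IRQ1 at PC=0 (depth now 1)
Event 7 (EXEC): [IRQ1] PC=0: INC 3 -> ACC=13
Event 8 (INT 1): INT 1 arrives: push (IRQ1, PC=1), enter IRQ1 at PC=0 (depth now 2)
Event 9 (EXEC): [IRQ1] PC=0: INC 3 -> ACC=16
Event 10 (EXEC): [IRQ1] PC=1: INC 3 -> ACC=19
Event 11 (EXEC): [IRQ1] PC=2: IRET -> resume IRQ1 at PC=1 (depth now 1)
Event 12 (EXEC): [IRQ1] PC=1: INC 3 -> ACC=22
Event 13 (EXEC): [IRQ1] PC=2: IRET -> resume MAIN at PC=1 (depth now 0)
Event 14 (EXEC): [MAIN] PC=1: INC 2 -> ACC=24
Event 15 (EXEC): [MAIN] PC=2: INC 1 -> ACC=25
Event 16 (INT 0): INT 0 arrives: push (MAIN, PC=3), enter IRQ0 at PC=0 (depth now 1)
Event 17 (EXEC): [IRQ0] PC=0: DEC 3 -> ACC=22
Event 18 (EXEC): [IRQ0] PC=1: INC 3 -> ACC=25
Event 19 (EXEC): [IRQ0] PC=2: IRET -> resume MAIN at PC=3 (depth now 0)
Event 20 (EXEC): [MAIN] PC=3: INC 4 -> ACC=29
Event 21 (EXEC): [MAIN] PC=4: DEC 5 -> ACC=24
Event 22 (EXEC): [MAIN] PC=5: INC 5 -> ACC=29
Event 23 (EXEC): [MAIN] PC=6: HALT

Answer: 29 MAIN 0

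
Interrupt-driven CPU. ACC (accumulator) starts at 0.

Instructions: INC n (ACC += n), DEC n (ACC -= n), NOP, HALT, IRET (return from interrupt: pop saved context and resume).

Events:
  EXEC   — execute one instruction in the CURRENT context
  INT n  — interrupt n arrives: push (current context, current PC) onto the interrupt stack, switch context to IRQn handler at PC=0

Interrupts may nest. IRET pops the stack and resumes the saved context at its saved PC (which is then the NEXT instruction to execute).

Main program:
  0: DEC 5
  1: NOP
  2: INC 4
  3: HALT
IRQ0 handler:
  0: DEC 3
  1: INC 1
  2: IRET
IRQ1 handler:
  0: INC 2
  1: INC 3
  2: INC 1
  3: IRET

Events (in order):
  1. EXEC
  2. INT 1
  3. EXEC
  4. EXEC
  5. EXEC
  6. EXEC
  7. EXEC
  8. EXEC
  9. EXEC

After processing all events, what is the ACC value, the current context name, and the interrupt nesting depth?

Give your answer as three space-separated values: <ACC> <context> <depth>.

Event 1 (EXEC): [MAIN] PC=0: DEC 5 -> ACC=-5
Event 2 (INT 1): INT 1 arrives: push (MAIN, PC=1), enter IRQ1 at PC=0 (depth now 1)
Event 3 (EXEC): [IRQ1] PC=0: INC 2 -> ACC=-3
Event 4 (EXEC): [IRQ1] PC=1: INC 3 -> ACC=0
Event 5 (EXEC): [IRQ1] PC=2: INC 1 -> ACC=1
Event 6 (EXEC): [IRQ1] PC=3: IRET -> resume MAIN at PC=1 (depth now 0)
Event 7 (EXEC): [MAIN] PC=1: NOP
Event 8 (EXEC): [MAIN] PC=2: INC 4 -> ACC=5
Event 9 (EXEC): [MAIN] PC=3: HALT

Answer: 5 MAIN 0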